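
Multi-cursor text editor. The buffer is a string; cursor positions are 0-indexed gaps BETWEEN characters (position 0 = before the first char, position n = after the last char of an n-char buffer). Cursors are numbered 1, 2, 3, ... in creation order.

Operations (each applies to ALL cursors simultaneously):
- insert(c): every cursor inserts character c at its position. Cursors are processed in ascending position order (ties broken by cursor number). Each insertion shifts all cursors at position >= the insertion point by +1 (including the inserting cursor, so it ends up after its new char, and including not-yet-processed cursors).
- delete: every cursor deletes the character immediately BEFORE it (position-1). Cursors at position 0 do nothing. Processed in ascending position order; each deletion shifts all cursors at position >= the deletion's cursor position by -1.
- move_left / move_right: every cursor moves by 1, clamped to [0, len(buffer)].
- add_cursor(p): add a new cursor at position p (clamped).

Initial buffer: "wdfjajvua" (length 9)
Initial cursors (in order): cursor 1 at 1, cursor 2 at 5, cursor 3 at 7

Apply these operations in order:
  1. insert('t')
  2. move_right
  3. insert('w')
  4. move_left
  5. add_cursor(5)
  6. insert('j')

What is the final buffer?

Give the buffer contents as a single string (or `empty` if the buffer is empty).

After op 1 (insert('t')): buffer="wtdfjatjvtua" (len 12), cursors c1@2 c2@7 c3@10, authorship .1....2..3..
After op 2 (move_right): buffer="wtdfjatjvtua" (len 12), cursors c1@3 c2@8 c3@11, authorship .1....2..3..
After op 3 (insert('w')): buffer="wtdwfjatjwvtuwa" (len 15), cursors c1@4 c2@10 c3@14, authorship .1.1...2.2.3.3.
After op 4 (move_left): buffer="wtdwfjatjwvtuwa" (len 15), cursors c1@3 c2@9 c3@13, authorship .1.1...2.2.3.3.
After op 5 (add_cursor(5)): buffer="wtdwfjatjwvtuwa" (len 15), cursors c1@3 c4@5 c2@9 c3@13, authorship .1.1...2.2.3.3.
After op 6 (insert('j')): buffer="wtdjwfjjatjjwvtujwa" (len 19), cursors c1@4 c4@7 c2@12 c3@17, authorship .1.11.4..2.22.3.33.

Answer: wtdjwfjjatjjwvtujwa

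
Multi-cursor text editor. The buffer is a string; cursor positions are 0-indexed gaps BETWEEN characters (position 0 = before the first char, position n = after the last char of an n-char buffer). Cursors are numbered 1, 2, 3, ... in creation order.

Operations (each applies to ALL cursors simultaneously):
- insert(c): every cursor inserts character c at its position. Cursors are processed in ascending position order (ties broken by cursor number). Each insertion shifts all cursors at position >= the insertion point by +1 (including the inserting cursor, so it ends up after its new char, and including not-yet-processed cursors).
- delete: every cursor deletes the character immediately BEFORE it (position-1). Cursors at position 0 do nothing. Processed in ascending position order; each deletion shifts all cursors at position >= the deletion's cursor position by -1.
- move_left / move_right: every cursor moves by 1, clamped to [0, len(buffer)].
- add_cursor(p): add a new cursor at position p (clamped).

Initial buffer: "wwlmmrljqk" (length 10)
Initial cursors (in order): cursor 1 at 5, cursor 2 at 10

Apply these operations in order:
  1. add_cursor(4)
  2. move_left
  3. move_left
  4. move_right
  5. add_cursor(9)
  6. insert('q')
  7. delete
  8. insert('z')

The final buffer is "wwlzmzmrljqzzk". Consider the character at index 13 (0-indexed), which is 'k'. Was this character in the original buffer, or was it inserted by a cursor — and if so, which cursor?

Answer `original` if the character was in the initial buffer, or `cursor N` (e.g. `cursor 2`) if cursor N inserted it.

Answer: original

Derivation:
After op 1 (add_cursor(4)): buffer="wwlmmrljqk" (len 10), cursors c3@4 c1@5 c2@10, authorship ..........
After op 2 (move_left): buffer="wwlmmrljqk" (len 10), cursors c3@3 c1@4 c2@9, authorship ..........
After op 3 (move_left): buffer="wwlmmrljqk" (len 10), cursors c3@2 c1@3 c2@8, authorship ..........
After op 4 (move_right): buffer="wwlmmrljqk" (len 10), cursors c3@3 c1@4 c2@9, authorship ..........
After op 5 (add_cursor(9)): buffer="wwlmmrljqk" (len 10), cursors c3@3 c1@4 c2@9 c4@9, authorship ..........
After op 6 (insert('q')): buffer="wwlqmqmrljqqqk" (len 14), cursors c3@4 c1@6 c2@13 c4@13, authorship ...3.1.....24.
After op 7 (delete): buffer="wwlmmrljqk" (len 10), cursors c3@3 c1@4 c2@9 c4@9, authorship ..........
After op 8 (insert('z')): buffer="wwlzmzmrljqzzk" (len 14), cursors c3@4 c1@6 c2@13 c4@13, authorship ...3.1.....24.
Authorship (.=original, N=cursor N): . . . 3 . 1 . . . . . 2 4 .
Index 13: author = original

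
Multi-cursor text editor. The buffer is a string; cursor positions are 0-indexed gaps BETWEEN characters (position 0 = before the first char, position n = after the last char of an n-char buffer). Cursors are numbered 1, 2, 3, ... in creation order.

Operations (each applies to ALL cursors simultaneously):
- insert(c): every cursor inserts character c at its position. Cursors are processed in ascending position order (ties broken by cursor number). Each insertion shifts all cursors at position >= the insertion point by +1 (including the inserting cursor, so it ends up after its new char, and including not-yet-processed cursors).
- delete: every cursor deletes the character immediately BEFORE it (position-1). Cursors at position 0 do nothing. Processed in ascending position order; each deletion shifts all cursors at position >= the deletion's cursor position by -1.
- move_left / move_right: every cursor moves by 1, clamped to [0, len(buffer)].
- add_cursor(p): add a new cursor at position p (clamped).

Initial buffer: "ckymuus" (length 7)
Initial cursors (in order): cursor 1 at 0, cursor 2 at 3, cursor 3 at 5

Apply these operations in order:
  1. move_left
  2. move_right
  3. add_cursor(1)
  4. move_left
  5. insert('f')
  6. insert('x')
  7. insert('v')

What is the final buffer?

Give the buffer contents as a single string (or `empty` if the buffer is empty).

After op 1 (move_left): buffer="ckymuus" (len 7), cursors c1@0 c2@2 c3@4, authorship .......
After op 2 (move_right): buffer="ckymuus" (len 7), cursors c1@1 c2@3 c3@5, authorship .......
After op 3 (add_cursor(1)): buffer="ckymuus" (len 7), cursors c1@1 c4@1 c2@3 c3@5, authorship .......
After op 4 (move_left): buffer="ckymuus" (len 7), cursors c1@0 c4@0 c2@2 c3@4, authorship .......
After op 5 (insert('f')): buffer="ffckfymfuus" (len 11), cursors c1@2 c4@2 c2@5 c3@8, authorship 14..2..3...
After op 6 (insert('x')): buffer="ffxxckfxymfxuus" (len 15), cursors c1@4 c4@4 c2@8 c3@12, authorship 1414..22..33...
After op 7 (insert('v')): buffer="ffxxvvckfxvymfxvuus" (len 19), cursors c1@6 c4@6 c2@11 c3@16, authorship 141414..222..333...

Answer: ffxxvvckfxvymfxvuus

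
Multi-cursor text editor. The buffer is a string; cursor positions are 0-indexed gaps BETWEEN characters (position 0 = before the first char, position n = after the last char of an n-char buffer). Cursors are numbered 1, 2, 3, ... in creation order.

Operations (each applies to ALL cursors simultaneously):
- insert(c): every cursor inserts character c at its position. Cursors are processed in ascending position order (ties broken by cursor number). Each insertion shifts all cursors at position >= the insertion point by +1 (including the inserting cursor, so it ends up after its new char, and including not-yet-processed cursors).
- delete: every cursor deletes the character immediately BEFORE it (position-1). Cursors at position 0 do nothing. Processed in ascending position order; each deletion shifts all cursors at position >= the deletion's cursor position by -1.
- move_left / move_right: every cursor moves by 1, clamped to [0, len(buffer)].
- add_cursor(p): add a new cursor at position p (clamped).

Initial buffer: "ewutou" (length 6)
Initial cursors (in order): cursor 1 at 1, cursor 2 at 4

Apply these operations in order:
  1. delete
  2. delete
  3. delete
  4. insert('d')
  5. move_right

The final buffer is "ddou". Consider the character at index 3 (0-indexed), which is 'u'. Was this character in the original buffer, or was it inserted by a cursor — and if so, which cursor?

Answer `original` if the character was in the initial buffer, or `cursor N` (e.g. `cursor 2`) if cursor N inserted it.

After op 1 (delete): buffer="wuou" (len 4), cursors c1@0 c2@2, authorship ....
After op 2 (delete): buffer="wou" (len 3), cursors c1@0 c2@1, authorship ...
After op 3 (delete): buffer="ou" (len 2), cursors c1@0 c2@0, authorship ..
After op 4 (insert('d')): buffer="ddou" (len 4), cursors c1@2 c2@2, authorship 12..
After op 5 (move_right): buffer="ddou" (len 4), cursors c1@3 c2@3, authorship 12..
Authorship (.=original, N=cursor N): 1 2 . .
Index 3: author = original

Answer: original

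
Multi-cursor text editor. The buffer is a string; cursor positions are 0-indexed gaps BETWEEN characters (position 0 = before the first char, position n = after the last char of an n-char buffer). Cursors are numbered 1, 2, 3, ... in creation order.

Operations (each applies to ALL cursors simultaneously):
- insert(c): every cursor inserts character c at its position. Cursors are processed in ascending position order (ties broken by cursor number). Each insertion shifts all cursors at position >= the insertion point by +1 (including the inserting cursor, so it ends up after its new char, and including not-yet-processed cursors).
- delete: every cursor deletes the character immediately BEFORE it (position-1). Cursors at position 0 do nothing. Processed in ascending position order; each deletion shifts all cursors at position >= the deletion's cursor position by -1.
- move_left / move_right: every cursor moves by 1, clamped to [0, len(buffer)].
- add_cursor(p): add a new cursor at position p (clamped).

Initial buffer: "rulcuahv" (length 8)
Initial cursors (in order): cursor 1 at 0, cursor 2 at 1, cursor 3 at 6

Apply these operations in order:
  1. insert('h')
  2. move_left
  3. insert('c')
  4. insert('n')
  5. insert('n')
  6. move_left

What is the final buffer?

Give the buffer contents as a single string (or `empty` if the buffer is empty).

Answer: cnnhrcnnhulcuacnnhhv

Derivation:
After op 1 (insert('h')): buffer="hrhulcuahhv" (len 11), cursors c1@1 c2@3 c3@9, authorship 1.2.....3..
After op 2 (move_left): buffer="hrhulcuahhv" (len 11), cursors c1@0 c2@2 c3@8, authorship 1.2.....3..
After op 3 (insert('c')): buffer="chrchulcuachhv" (len 14), cursors c1@1 c2@4 c3@11, authorship 11.22.....33..
After op 4 (insert('n')): buffer="cnhrcnhulcuacnhhv" (len 17), cursors c1@2 c2@6 c3@14, authorship 111.222.....333..
After op 5 (insert('n')): buffer="cnnhrcnnhulcuacnnhhv" (len 20), cursors c1@3 c2@8 c3@17, authorship 1111.2222.....3333..
After op 6 (move_left): buffer="cnnhrcnnhulcuacnnhhv" (len 20), cursors c1@2 c2@7 c3@16, authorship 1111.2222.....3333..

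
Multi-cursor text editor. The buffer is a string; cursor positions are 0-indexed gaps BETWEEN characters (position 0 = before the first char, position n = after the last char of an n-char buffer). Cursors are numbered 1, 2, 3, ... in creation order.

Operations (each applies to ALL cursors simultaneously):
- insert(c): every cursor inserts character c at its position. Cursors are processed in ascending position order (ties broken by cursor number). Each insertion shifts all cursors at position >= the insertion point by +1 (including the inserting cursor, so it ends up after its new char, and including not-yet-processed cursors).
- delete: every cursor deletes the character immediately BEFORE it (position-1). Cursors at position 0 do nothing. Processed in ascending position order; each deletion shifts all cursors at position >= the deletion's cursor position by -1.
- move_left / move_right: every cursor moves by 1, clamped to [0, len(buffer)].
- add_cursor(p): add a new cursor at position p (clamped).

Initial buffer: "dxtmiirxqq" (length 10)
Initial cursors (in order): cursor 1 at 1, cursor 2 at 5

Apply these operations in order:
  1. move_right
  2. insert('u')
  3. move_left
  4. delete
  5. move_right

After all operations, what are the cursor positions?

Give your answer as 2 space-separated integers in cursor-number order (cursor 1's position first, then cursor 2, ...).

After op 1 (move_right): buffer="dxtmiirxqq" (len 10), cursors c1@2 c2@6, authorship ..........
After op 2 (insert('u')): buffer="dxutmiiurxqq" (len 12), cursors c1@3 c2@8, authorship ..1....2....
After op 3 (move_left): buffer="dxutmiiurxqq" (len 12), cursors c1@2 c2@7, authorship ..1....2....
After op 4 (delete): buffer="dutmiurxqq" (len 10), cursors c1@1 c2@5, authorship .1...2....
After op 5 (move_right): buffer="dutmiurxqq" (len 10), cursors c1@2 c2@6, authorship .1...2....

Answer: 2 6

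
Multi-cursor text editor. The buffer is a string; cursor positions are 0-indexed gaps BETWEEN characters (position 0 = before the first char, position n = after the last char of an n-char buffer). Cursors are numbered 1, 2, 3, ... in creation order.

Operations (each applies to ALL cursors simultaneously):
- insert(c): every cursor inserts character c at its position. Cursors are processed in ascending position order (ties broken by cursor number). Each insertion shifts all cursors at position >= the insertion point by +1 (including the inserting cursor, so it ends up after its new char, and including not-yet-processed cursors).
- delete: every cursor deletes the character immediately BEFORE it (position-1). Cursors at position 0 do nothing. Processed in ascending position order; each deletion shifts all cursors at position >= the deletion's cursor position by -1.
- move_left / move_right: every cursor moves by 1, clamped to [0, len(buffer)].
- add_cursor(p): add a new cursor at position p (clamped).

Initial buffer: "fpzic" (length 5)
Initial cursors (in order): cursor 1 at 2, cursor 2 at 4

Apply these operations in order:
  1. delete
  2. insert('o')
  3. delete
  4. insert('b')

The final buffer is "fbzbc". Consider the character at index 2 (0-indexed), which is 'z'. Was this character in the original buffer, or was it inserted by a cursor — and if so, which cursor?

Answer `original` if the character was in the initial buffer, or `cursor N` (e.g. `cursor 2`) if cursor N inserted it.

After op 1 (delete): buffer="fzc" (len 3), cursors c1@1 c2@2, authorship ...
After op 2 (insert('o')): buffer="fozoc" (len 5), cursors c1@2 c2@4, authorship .1.2.
After op 3 (delete): buffer="fzc" (len 3), cursors c1@1 c2@2, authorship ...
After op 4 (insert('b')): buffer="fbzbc" (len 5), cursors c1@2 c2@4, authorship .1.2.
Authorship (.=original, N=cursor N): . 1 . 2 .
Index 2: author = original

Answer: original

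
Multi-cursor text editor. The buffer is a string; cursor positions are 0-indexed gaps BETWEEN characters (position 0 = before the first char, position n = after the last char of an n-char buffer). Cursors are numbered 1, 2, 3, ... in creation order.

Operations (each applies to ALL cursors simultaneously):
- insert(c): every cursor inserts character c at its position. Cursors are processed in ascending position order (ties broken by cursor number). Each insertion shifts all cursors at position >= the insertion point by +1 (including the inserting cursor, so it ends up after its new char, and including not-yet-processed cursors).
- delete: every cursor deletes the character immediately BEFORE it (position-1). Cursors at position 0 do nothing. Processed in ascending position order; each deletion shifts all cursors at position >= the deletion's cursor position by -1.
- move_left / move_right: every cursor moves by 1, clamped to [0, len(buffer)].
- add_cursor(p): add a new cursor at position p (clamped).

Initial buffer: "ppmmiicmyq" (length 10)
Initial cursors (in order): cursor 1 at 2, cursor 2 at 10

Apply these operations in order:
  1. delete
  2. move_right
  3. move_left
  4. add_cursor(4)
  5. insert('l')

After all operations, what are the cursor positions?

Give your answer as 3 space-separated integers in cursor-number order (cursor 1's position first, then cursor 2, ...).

After op 1 (delete): buffer="pmmiicmy" (len 8), cursors c1@1 c2@8, authorship ........
After op 2 (move_right): buffer="pmmiicmy" (len 8), cursors c1@2 c2@8, authorship ........
After op 3 (move_left): buffer="pmmiicmy" (len 8), cursors c1@1 c2@7, authorship ........
After op 4 (add_cursor(4)): buffer="pmmiicmy" (len 8), cursors c1@1 c3@4 c2@7, authorship ........
After op 5 (insert('l')): buffer="plmmilicmly" (len 11), cursors c1@2 c3@6 c2@10, authorship .1...3...2.

Answer: 2 10 6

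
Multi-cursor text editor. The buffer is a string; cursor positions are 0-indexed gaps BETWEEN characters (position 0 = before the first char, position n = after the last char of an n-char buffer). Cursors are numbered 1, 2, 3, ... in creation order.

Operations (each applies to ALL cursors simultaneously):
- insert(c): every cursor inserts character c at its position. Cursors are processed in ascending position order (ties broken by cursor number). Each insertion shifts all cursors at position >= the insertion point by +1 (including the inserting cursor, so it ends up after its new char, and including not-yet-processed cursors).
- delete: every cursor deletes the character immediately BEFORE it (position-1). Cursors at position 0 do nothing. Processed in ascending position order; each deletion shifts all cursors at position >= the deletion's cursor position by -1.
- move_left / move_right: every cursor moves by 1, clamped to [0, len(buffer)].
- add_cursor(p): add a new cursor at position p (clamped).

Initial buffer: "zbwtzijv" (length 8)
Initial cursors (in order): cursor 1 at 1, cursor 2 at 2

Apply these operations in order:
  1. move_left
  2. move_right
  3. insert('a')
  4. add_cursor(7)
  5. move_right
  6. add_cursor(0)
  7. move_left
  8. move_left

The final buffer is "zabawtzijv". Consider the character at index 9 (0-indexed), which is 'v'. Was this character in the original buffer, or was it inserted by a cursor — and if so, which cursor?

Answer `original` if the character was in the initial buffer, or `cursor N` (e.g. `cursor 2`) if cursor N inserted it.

Answer: original

Derivation:
After op 1 (move_left): buffer="zbwtzijv" (len 8), cursors c1@0 c2@1, authorship ........
After op 2 (move_right): buffer="zbwtzijv" (len 8), cursors c1@1 c2@2, authorship ........
After op 3 (insert('a')): buffer="zabawtzijv" (len 10), cursors c1@2 c2@4, authorship .1.2......
After op 4 (add_cursor(7)): buffer="zabawtzijv" (len 10), cursors c1@2 c2@4 c3@7, authorship .1.2......
After op 5 (move_right): buffer="zabawtzijv" (len 10), cursors c1@3 c2@5 c3@8, authorship .1.2......
After op 6 (add_cursor(0)): buffer="zabawtzijv" (len 10), cursors c4@0 c1@3 c2@5 c3@8, authorship .1.2......
After op 7 (move_left): buffer="zabawtzijv" (len 10), cursors c4@0 c1@2 c2@4 c3@7, authorship .1.2......
After op 8 (move_left): buffer="zabawtzijv" (len 10), cursors c4@0 c1@1 c2@3 c3@6, authorship .1.2......
Authorship (.=original, N=cursor N): . 1 . 2 . . . . . .
Index 9: author = original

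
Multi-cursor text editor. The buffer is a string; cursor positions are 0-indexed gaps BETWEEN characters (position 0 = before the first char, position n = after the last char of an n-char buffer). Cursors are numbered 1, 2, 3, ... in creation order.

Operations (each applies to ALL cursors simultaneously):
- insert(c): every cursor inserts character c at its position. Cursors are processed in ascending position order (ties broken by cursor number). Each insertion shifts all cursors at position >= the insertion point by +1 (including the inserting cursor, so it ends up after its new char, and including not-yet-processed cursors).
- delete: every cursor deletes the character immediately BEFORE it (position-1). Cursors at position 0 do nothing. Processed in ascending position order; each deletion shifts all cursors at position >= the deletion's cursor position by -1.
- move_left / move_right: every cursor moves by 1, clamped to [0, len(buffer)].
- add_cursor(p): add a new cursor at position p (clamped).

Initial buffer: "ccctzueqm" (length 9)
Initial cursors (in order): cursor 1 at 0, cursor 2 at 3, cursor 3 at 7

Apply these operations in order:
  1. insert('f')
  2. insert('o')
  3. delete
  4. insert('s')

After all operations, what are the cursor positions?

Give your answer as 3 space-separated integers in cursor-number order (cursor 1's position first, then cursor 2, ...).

After op 1 (insert('f')): buffer="fcccftzuefqm" (len 12), cursors c1@1 c2@5 c3@10, authorship 1...2....3..
After op 2 (insert('o')): buffer="focccfotzuefoqm" (len 15), cursors c1@2 c2@7 c3@13, authorship 11...22....33..
After op 3 (delete): buffer="fcccftzuefqm" (len 12), cursors c1@1 c2@5 c3@10, authorship 1...2....3..
After op 4 (insert('s')): buffer="fscccfstzuefsqm" (len 15), cursors c1@2 c2@7 c3@13, authorship 11...22....33..

Answer: 2 7 13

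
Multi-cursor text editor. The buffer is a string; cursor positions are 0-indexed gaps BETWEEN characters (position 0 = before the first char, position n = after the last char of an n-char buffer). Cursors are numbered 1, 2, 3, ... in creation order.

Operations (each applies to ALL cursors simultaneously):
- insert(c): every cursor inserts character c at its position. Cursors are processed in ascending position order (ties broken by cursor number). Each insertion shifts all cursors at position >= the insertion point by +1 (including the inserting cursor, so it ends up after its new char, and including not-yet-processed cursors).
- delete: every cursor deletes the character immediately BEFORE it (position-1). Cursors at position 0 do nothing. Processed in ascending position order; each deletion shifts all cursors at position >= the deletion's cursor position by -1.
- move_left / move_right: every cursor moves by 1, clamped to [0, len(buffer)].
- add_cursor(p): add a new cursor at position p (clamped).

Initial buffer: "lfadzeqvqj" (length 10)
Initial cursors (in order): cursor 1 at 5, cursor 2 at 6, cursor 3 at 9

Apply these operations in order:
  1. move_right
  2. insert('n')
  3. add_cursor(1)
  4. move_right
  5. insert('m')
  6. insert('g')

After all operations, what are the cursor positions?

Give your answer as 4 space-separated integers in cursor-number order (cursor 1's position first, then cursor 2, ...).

After op 1 (move_right): buffer="lfadzeqvqj" (len 10), cursors c1@6 c2@7 c3@10, authorship ..........
After op 2 (insert('n')): buffer="lfadzenqnvqjn" (len 13), cursors c1@7 c2@9 c3@13, authorship ......1.2...3
After op 3 (add_cursor(1)): buffer="lfadzenqnvqjn" (len 13), cursors c4@1 c1@7 c2@9 c3@13, authorship ......1.2...3
After op 4 (move_right): buffer="lfadzenqnvqjn" (len 13), cursors c4@2 c1@8 c2@10 c3@13, authorship ......1.2...3
After op 5 (insert('m')): buffer="lfmadzenqmnvmqjnm" (len 17), cursors c4@3 c1@10 c2@13 c3@17, authorship ..4....1.12.2..33
After op 6 (insert('g')): buffer="lfmgadzenqmgnvmgqjnmg" (len 21), cursors c4@4 c1@12 c2@16 c3@21, authorship ..44....1.112.22..333

Answer: 12 16 21 4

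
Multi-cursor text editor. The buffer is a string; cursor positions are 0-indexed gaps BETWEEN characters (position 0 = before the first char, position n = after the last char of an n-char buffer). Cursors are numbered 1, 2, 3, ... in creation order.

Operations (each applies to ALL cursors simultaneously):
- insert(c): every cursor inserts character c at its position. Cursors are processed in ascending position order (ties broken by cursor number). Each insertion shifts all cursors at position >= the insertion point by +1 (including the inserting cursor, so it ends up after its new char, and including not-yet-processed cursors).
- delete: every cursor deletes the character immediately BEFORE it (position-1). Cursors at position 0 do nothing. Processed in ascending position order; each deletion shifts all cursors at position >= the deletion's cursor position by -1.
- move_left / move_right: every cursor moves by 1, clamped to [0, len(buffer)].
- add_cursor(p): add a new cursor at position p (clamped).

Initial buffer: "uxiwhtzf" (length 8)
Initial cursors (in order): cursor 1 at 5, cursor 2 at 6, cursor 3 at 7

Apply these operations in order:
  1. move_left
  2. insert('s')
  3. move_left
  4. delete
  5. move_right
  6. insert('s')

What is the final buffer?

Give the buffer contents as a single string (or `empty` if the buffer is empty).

After op 1 (move_left): buffer="uxiwhtzf" (len 8), cursors c1@4 c2@5 c3@6, authorship ........
After op 2 (insert('s')): buffer="uxiwshstszf" (len 11), cursors c1@5 c2@7 c3@9, authorship ....1.2.3..
After op 3 (move_left): buffer="uxiwshstszf" (len 11), cursors c1@4 c2@6 c3@8, authorship ....1.2.3..
After op 4 (delete): buffer="uxissszf" (len 8), cursors c1@3 c2@4 c3@5, authorship ...123..
After op 5 (move_right): buffer="uxissszf" (len 8), cursors c1@4 c2@5 c3@6, authorship ...123..
After op 6 (insert('s')): buffer="uxisssssszf" (len 11), cursors c1@5 c2@7 c3@9, authorship ...112233..

Answer: uxisssssszf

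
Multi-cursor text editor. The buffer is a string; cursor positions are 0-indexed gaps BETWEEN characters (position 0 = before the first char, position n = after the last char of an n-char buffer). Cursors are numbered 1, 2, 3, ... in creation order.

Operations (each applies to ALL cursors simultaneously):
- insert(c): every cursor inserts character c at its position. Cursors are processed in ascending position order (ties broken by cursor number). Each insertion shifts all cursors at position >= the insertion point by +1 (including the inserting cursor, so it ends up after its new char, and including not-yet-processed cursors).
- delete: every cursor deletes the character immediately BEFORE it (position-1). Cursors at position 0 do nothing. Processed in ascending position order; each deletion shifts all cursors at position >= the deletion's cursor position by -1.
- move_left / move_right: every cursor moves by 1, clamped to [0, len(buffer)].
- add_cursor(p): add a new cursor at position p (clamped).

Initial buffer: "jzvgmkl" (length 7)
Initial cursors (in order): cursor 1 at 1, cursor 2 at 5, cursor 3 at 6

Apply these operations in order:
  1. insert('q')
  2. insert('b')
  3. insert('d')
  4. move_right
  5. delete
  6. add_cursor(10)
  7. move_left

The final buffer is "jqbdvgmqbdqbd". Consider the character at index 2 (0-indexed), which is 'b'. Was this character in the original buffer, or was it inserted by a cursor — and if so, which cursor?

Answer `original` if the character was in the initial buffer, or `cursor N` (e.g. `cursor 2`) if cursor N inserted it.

Answer: cursor 1

Derivation:
After op 1 (insert('q')): buffer="jqzvgmqkql" (len 10), cursors c1@2 c2@7 c3@9, authorship .1....2.3.
After op 2 (insert('b')): buffer="jqbzvgmqbkqbl" (len 13), cursors c1@3 c2@9 c3@12, authorship .11....22.33.
After op 3 (insert('d')): buffer="jqbdzvgmqbdkqbdl" (len 16), cursors c1@4 c2@11 c3@15, authorship .111....222.333.
After op 4 (move_right): buffer="jqbdzvgmqbdkqbdl" (len 16), cursors c1@5 c2@12 c3@16, authorship .111....222.333.
After op 5 (delete): buffer="jqbdvgmqbdqbd" (len 13), cursors c1@4 c2@10 c3@13, authorship .111...222333
After op 6 (add_cursor(10)): buffer="jqbdvgmqbdqbd" (len 13), cursors c1@4 c2@10 c4@10 c3@13, authorship .111...222333
After op 7 (move_left): buffer="jqbdvgmqbdqbd" (len 13), cursors c1@3 c2@9 c4@9 c3@12, authorship .111...222333
Authorship (.=original, N=cursor N): . 1 1 1 . . . 2 2 2 3 3 3
Index 2: author = 1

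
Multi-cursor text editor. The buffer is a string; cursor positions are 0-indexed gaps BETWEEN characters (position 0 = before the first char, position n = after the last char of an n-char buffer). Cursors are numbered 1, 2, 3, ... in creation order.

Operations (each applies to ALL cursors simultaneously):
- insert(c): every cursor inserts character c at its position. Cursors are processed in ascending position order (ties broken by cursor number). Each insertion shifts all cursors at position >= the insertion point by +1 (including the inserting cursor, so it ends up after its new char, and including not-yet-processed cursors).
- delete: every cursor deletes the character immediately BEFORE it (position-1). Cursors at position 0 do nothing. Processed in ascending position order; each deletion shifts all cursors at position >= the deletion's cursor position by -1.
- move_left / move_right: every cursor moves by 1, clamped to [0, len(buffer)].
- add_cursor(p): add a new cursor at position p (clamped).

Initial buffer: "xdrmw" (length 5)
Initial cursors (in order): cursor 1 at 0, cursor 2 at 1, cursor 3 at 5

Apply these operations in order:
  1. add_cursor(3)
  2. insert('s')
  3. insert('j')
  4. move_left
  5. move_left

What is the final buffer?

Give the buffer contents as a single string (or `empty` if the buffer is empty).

After op 1 (add_cursor(3)): buffer="xdrmw" (len 5), cursors c1@0 c2@1 c4@3 c3@5, authorship .....
After op 2 (insert('s')): buffer="sxsdrsmws" (len 9), cursors c1@1 c2@3 c4@6 c3@9, authorship 1.2..4..3
After op 3 (insert('j')): buffer="sjxsjdrsjmwsj" (len 13), cursors c1@2 c2@5 c4@9 c3@13, authorship 11.22..44..33
After op 4 (move_left): buffer="sjxsjdrsjmwsj" (len 13), cursors c1@1 c2@4 c4@8 c3@12, authorship 11.22..44..33
After op 5 (move_left): buffer="sjxsjdrsjmwsj" (len 13), cursors c1@0 c2@3 c4@7 c3@11, authorship 11.22..44..33

Answer: sjxsjdrsjmwsj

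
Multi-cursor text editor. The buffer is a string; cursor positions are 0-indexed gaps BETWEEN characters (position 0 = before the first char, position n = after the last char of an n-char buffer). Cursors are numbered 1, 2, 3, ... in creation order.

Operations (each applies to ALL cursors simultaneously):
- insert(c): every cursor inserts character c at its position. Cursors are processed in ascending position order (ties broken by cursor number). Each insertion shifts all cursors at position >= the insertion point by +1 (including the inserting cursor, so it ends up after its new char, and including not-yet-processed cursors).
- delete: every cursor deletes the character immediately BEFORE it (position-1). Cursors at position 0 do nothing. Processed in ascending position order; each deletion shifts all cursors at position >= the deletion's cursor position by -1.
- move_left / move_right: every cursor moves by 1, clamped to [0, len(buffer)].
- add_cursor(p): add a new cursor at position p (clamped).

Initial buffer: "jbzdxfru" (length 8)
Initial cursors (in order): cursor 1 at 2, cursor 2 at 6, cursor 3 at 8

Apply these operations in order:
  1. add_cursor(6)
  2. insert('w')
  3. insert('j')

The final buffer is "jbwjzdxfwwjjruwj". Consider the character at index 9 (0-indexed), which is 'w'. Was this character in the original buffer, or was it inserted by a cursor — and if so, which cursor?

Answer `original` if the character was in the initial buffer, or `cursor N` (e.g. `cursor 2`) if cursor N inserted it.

After op 1 (add_cursor(6)): buffer="jbzdxfru" (len 8), cursors c1@2 c2@6 c4@6 c3@8, authorship ........
After op 2 (insert('w')): buffer="jbwzdxfwwruw" (len 12), cursors c1@3 c2@9 c4@9 c3@12, authorship ..1....24..3
After op 3 (insert('j')): buffer="jbwjzdxfwwjjruwj" (len 16), cursors c1@4 c2@12 c4@12 c3@16, authorship ..11....2424..33
Authorship (.=original, N=cursor N): . . 1 1 . . . . 2 4 2 4 . . 3 3
Index 9: author = 4

Answer: cursor 4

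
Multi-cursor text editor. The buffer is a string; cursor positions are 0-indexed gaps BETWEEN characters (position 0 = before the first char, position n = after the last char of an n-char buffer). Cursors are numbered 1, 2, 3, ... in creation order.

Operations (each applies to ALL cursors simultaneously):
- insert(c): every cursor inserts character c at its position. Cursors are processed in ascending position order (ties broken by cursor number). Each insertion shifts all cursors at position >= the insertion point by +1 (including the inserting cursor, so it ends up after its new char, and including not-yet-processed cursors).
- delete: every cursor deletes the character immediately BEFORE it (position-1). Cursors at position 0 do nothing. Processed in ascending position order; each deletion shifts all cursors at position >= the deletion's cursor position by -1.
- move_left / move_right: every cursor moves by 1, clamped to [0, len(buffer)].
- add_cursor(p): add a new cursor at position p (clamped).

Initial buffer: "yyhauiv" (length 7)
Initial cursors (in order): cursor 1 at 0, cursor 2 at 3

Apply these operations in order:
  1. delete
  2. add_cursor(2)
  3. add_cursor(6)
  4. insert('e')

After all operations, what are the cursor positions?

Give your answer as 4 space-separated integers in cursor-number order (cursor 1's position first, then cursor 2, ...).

After op 1 (delete): buffer="yyauiv" (len 6), cursors c1@0 c2@2, authorship ......
After op 2 (add_cursor(2)): buffer="yyauiv" (len 6), cursors c1@0 c2@2 c3@2, authorship ......
After op 3 (add_cursor(6)): buffer="yyauiv" (len 6), cursors c1@0 c2@2 c3@2 c4@6, authorship ......
After op 4 (insert('e')): buffer="eyyeeauive" (len 10), cursors c1@1 c2@5 c3@5 c4@10, authorship 1..23....4

Answer: 1 5 5 10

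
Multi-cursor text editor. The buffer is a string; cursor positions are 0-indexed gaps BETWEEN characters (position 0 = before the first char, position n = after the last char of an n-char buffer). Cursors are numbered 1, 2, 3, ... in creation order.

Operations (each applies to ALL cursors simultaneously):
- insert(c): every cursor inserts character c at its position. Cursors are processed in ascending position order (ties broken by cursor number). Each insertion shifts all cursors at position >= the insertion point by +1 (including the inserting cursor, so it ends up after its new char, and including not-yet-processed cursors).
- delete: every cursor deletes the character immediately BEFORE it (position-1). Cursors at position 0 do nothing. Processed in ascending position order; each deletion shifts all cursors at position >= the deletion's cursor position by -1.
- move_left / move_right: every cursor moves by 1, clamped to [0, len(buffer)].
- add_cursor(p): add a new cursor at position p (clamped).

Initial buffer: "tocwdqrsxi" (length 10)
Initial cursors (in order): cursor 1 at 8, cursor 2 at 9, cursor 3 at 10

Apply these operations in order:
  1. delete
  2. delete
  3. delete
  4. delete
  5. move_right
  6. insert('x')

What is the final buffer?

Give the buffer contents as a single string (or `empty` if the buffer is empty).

Answer: xxx

Derivation:
After op 1 (delete): buffer="tocwdqr" (len 7), cursors c1@7 c2@7 c3@7, authorship .......
After op 2 (delete): buffer="tocw" (len 4), cursors c1@4 c2@4 c3@4, authorship ....
After op 3 (delete): buffer="t" (len 1), cursors c1@1 c2@1 c3@1, authorship .
After op 4 (delete): buffer="" (len 0), cursors c1@0 c2@0 c3@0, authorship 
After op 5 (move_right): buffer="" (len 0), cursors c1@0 c2@0 c3@0, authorship 
After op 6 (insert('x')): buffer="xxx" (len 3), cursors c1@3 c2@3 c3@3, authorship 123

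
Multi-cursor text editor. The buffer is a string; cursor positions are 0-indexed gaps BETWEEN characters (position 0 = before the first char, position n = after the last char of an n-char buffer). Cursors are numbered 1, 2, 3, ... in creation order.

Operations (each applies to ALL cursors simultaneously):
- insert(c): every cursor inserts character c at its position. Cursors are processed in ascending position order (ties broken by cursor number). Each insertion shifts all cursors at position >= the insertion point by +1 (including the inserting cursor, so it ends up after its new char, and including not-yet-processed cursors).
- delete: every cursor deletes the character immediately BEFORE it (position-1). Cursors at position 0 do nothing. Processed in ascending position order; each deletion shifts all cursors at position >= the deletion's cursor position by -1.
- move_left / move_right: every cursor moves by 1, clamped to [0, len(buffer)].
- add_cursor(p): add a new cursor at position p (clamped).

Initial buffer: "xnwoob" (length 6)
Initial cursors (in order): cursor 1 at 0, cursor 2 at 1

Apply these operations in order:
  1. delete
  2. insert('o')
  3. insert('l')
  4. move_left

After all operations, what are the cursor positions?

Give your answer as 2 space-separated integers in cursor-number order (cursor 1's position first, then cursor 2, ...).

Answer: 3 3

Derivation:
After op 1 (delete): buffer="nwoob" (len 5), cursors c1@0 c2@0, authorship .....
After op 2 (insert('o')): buffer="oonwoob" (len 7), cursors c1@2 c2@2, authorship 12.....
After op 3 (insert('l')): buffer="oollnwoob" (len 9), cursors c1@4 c2@4, authorship 1212.....
After op 4 (move_left): buffer="oollnwoob" (len 9), cursors c1@3 c2@3, authorship 1212.....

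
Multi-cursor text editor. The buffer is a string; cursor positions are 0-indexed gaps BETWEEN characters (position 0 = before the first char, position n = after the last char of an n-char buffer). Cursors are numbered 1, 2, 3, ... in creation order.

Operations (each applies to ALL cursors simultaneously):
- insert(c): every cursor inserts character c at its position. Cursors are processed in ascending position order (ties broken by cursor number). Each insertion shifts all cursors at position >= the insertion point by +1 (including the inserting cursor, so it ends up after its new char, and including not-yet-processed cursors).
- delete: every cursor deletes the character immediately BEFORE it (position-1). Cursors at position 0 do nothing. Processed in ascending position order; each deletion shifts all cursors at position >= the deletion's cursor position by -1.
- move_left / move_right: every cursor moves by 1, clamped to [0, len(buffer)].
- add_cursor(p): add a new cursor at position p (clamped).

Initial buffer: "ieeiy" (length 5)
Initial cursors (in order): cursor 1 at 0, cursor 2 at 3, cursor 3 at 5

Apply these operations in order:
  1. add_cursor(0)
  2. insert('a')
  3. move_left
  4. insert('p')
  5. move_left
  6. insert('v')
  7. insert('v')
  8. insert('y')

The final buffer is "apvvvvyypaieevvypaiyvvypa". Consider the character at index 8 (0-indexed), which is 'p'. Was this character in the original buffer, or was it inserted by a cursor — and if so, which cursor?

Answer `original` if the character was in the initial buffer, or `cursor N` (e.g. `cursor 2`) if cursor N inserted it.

After op 1 (add_cursor(0)): buffer="ieeiy" (len 5), cursors c1@0 c4@0 c2@3 c3@5, authorship .....
After op 2 (insert('a')): buffer="aaieeaiya" (len 9), cursors c1@2 c4@2 c2@6 c3@9, authorship 14...2..3
After op 3 (move_left): buffer="aaieeaiya" (len 9), cursors c1@1 c4@1 c2@5 c3@8, authorship 14...2..3
After op 4 (insert('p')): buffer="appaieepaiypa" (len 13), cursors c1@3 c4@3 c2@8 c3@12, authorship 1144...22..33
After op 5 (move_left): buffer="appaieepaiypa" (len 13), cursors c1@2 c4@2 c2@7 c3@11, authorship 1144...22..33
After op 6 (insert('v')): buffer="apvvpaieevpaiyvpa" (len 17), cursors c1@4 c4@4 c2@10 c3@15, authorship 111444...222..333
After op 7 (insert('v')): buffer="apvvvvpaieevvpaiyvvpa" (len 21), cursors c1@6 c4@6 c2@13 c3@19, authorship 11141444...2222..3333
After op 8 (insert('y')): buffer="apvvvvyypaieevvypaiyvvypa" (len 25), cursors c1@8 c4@8 c2@16 c3@23, authorship 1114141444...22222..33333
Authorship (.=original, N=cursor N): 1 1 1 4 1 4 1 4 4 4 . . . 2 2 2 2 2 . . 3 3 3 3 3
Index 8: author = 4

Answer: cursor 4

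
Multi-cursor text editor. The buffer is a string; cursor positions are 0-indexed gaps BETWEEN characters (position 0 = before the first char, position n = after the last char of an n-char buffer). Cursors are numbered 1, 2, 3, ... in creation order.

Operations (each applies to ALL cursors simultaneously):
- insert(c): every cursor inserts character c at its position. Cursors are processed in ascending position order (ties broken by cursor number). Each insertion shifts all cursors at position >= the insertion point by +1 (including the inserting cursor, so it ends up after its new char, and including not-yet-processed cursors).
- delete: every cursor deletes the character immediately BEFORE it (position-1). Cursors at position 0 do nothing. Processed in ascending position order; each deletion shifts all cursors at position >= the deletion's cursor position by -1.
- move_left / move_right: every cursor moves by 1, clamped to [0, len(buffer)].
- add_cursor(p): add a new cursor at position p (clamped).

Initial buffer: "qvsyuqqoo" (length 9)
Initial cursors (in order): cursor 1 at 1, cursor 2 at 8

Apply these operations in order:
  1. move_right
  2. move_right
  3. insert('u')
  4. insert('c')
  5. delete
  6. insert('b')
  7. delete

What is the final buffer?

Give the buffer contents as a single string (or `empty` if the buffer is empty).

Answer: qvsuyuqqoou

Derivation:
After op 1 (move_right): buffer="qvsyuqqoo" (len 9), cursors c1@2 c2@9, authorship .........
After op 2 (move_right): buffer="qvsyuqqoo" (len 9), cursors c1@3 c2@9, authorship .........
After op 3 (insert('u')): buffer="qvsuyuqqoou" (len 11), cursors c1@4 c2@11, authorship ...1......2
After op 4 (insert('c')): buffer="qvsucyuqqoouc" (len 13), cursors c1@5 c2@13, authorship ...11......22
After op 5 (delete): buffer="qvsuyuqqoou" (len 11), cursors c1@4 c2@11, authorship ...1......2
After op 6 (insert('b')): buffer="qvsubyuqqooub" (len 13), cursors c1@5 c2@13, authorship ...11......22
After op 7 (delete): buffer="qvsuyuqqoou" (len 11), cursors c1@4 c2@11, authorship ...1......2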